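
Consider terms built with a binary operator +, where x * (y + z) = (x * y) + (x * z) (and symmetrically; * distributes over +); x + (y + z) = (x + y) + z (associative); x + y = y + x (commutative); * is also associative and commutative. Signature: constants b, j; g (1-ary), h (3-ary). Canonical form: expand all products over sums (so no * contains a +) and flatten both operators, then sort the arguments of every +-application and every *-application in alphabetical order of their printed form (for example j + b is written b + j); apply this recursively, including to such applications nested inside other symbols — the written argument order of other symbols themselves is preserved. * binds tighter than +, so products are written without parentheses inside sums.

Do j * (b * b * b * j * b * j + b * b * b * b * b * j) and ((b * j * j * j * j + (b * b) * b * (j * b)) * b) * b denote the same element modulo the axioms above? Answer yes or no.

Answer: no — b * b * b * b * b * j * j + b * b * b * b * j * j * j vs b * b * b * b * b * b * j + b * b * b * j * j * j * j

Derivation:
Left:  j * (b * b * b * j * b * j + b * b * b * b * b * j)
  Distribute:  b * b * b * b * j * j * j + b * b * b * b * b * j * j
  Sort:  b * b * b * b * b * j * j + b * b * b * b * j * j * j
Right:  ((b * j * j * j * j + (b * b) * b * (j * b)) * b) * b
  Distribute:  b * b * b * j * j * j * j + b * b * b * b * b * b * j
  Order the arguments:  b * b * b * b * b * b * j + b * b * b * j * j * j * j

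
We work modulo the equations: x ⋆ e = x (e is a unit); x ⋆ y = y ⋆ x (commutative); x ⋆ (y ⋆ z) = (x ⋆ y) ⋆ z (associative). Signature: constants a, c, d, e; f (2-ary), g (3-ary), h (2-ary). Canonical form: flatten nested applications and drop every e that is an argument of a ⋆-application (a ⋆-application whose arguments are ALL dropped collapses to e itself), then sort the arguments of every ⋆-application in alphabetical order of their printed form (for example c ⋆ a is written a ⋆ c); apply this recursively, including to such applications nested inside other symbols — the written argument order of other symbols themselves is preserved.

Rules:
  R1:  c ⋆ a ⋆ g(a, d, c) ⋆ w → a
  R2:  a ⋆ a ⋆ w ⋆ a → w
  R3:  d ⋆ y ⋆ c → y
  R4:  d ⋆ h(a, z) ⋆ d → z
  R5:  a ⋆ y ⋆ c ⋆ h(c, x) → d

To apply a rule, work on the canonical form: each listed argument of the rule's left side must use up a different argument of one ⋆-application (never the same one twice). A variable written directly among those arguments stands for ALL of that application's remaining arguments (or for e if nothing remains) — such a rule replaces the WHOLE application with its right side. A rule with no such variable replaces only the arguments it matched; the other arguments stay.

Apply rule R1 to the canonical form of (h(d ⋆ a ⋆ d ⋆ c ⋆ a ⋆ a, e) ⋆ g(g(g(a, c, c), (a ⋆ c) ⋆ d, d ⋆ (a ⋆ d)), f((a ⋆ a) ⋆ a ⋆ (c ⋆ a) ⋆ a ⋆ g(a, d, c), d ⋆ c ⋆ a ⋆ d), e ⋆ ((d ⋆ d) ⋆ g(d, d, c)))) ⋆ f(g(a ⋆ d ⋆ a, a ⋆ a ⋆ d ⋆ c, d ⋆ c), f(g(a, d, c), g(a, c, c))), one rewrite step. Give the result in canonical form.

Answer: f(g(a ⋆ a ⋆ d, a ⋆ a ⋆ c ⋆ d, c ⋆ d), f(g(a, d, c), g(a, c, c))) ⋆ g(g(g(a, c, c), a ⋆ c ⋆ d, a ⋆ d ⋆ d), f(a, a ⋆ c ⋆ d ⋆ d), d ⋆ d ⋆ g(d, d, c)) ⋆ h(a ⋆ a ⋆ a ⋆ c ⋆ d ⋆ d, e)

Derivation:
Canonical form:  f(g(a ⋆ a ⋆ d, a ⋆ a ⋆ c ⋆ d, c ⋆ d), f(g(a, d, c), g(a, c, c))) ⋆ g(g(g(a, c, c), a ⋆ c ⋆ d, a ⋆ d ⋆ d), f(a ⋆ a ⋆ a ⋆ a ⋆ a ⋆ c ⋆ g(a, d, c), a ⋆ c ⋆ d ⋆ d), d ⋆ d ⋆ g(d, d, c)) ⋆ h(a ⋆ a ⋆ a ⋆ c ⋆ d ⋆ d, e)
Apply R1:  consuming a, c, g(a, d, c);  w := a ⋆ a ⋆ a ⋆ a
The variable takes the whole remainder — replace the entire application.
Giving:  f(g(a ⋆ a ⋆ d, a ⋆ a ⋆ c ⋆ d, c ⋆ d), f(g(a, d, c), g(a, c, c))) ⋆ g(g(g(a, c, c), a ⋆ c ⋆ d, a ⋆ d ⋆ d), f(a, a ⋆ c ⋆ d ⋆ d), d ⋆ d ⋆ g(d, d, c)) ⋆ h(a ⋆ a ⋆ a ⋆ c ⋆ d ⋆ d, e)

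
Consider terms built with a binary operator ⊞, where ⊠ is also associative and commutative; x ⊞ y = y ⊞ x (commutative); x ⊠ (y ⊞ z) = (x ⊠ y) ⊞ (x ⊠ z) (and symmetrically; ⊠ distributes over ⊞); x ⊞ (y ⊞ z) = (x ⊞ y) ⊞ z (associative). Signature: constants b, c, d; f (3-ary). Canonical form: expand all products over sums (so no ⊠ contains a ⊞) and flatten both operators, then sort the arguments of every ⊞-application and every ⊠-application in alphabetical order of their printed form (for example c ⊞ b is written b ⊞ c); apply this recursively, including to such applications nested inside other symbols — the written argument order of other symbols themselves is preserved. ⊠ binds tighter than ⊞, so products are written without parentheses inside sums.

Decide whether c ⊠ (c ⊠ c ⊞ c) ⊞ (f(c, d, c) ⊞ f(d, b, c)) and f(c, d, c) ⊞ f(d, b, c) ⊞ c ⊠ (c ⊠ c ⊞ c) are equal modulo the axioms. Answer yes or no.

Left:  c ⊠ (c ⊠ c ⊞ c) ⊞ (f(c, d, c) ⊞ f(d, b, c))
  Distribute:  c ⊠ c ⊠ c ⊞ c ⊠ c ⊞ f(c, d, c) ⊞ f(d, b, c)
  Order the arguments:  c ⊠ c ⊞ c ⊠ c ⊠ c ⊞ f(c, d, c) ⊞ f(d, b, c)
Right:  f(c, d, c) ⊞ f(d, b, c) ⊞ c ⊠ (c ⊠ c ⊞ c)
  Expand products over sums:  f(c, d, c) ⊞ f(d, b, c) ⊞ c ⊠ c ⊠ c ⊞ c ⊠ c
  Sort arguments:  c ⊠ c ⊞ c ⊠ c ⊠ c ⊞ f(c, d, c) ⊞ f(d, b, c)

Answer: yes — both canonical forms are c ⊠ c ⊞ c ⊠ c ⊠ c ⊞ f(c, d, c) ⊞ f(d, b, c)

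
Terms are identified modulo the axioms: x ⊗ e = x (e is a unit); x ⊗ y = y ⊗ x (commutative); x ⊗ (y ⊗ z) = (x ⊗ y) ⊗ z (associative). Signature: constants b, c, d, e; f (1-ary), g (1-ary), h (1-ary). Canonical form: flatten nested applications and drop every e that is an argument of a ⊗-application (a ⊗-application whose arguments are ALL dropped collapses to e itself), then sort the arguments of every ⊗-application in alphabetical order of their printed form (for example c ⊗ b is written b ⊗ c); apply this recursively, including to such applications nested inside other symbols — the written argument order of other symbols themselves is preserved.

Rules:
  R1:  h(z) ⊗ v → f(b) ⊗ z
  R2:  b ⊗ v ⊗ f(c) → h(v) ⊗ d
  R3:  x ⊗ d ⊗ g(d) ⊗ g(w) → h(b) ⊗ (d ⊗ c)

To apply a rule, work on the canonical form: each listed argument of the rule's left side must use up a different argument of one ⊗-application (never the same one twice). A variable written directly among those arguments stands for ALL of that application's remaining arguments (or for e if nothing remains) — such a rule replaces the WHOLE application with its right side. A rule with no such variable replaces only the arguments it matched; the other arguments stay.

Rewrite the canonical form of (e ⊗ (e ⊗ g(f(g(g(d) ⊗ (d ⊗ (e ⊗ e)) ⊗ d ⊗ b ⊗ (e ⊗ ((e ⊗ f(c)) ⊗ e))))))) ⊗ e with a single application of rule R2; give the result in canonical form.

Answer: g(f(g(d ⊗ h(d ⊗ d ⊗ g(d)))))

Derivation:
Canonical form:  g(f(g(b ⊗ d ⊗ d ⊗ f(c) ⊗ g(d))))
R2 matches:  uses b, f(c);  v := d ⊗ d ⊗ g(d)
Every leftover argument binds to the variable; the entire application is replaced.
Giving:  g(f(g(d ⊗ h(d ⊗ d ⊗ g(d)))))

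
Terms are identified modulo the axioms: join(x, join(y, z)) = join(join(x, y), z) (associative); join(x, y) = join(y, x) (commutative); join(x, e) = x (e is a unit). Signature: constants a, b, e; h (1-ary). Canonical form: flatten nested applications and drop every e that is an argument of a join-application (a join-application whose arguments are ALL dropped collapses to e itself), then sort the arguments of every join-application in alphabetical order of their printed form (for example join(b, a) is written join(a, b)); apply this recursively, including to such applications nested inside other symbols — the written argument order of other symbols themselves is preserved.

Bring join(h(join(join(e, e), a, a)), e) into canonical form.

Canonicalize subterm:  h(join(join(e, e), a, a))  →  h(join(a, a))
Drop the unit:  drop e
Order the arguments:  h(join(a, a))

Answer: h(join(a, a))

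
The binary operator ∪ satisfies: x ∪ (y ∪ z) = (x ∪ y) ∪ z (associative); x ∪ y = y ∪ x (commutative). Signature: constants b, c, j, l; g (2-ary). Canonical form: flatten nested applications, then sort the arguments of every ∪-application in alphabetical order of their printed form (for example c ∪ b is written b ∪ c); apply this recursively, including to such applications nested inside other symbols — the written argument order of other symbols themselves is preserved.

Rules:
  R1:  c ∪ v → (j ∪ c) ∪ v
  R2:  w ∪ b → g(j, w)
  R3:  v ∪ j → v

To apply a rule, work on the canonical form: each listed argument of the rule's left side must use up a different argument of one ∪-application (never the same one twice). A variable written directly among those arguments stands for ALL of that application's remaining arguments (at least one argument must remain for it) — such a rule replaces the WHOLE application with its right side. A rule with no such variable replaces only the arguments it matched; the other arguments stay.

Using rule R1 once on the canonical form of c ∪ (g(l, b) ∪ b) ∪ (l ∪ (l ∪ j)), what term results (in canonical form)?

Answer: b ∪ c ∪ g(l, b) ∪ j ∪ j ∪ l ∪ l

Derivation:
Canonical form:  b ∪ c ∪ g(l, b) ∪ j ∪ l ∪ l
R1 matches:  uses c;  v := b ∪ g(l, b) ∪ j ∪ l ∪ l
Every leftover argument binds to the variable; the entire application is replaced.
Result:  b ∪ c ∪ g(l, b) ∪ j ∪ j ∪ l ∪ l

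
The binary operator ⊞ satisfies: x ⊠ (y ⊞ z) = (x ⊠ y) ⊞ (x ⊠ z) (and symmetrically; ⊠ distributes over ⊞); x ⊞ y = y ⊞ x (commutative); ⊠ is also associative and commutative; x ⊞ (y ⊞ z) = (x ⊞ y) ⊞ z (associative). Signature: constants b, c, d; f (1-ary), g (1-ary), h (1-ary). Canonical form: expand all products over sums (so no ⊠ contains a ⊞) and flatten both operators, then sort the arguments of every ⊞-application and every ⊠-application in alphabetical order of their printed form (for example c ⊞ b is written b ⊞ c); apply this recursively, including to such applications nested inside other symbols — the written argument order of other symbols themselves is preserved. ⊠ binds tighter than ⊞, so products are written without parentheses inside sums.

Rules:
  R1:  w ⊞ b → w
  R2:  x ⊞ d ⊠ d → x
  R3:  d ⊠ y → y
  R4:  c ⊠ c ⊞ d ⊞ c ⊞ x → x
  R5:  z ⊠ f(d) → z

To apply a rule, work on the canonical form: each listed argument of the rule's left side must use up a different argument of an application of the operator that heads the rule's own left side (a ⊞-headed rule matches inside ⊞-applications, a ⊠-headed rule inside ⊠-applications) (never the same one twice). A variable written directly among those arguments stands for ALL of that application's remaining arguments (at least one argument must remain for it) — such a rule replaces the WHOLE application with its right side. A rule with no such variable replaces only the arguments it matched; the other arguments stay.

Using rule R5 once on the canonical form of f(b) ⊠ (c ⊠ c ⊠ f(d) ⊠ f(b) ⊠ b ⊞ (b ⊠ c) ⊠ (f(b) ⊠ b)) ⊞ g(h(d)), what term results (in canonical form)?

Answer: b ⊠ b ⊠ c ⊠ f(b) ⊠ f(b) ⊞ b ⊠ c ⊠ c ⊠ f(b) ⊠ f(b) ⊞ g(h(d))

Derivation:
Canonical form:  b ⊠ b ⊠ c ⊠ f(b) ⊠ f(b) ⊞ b ⊠ c ⊠ c ⊠ f(b) ⊠ f(b) ⊠ f(d) ⊞ g(h(d))
R5 matches:  uses f(d);  z := b ⊠ c ⊠ c ⊠ f(b) ⊠ f(b)
The variable takes the whole remainder — replace the entire application.
Result:  b ⊠ b ⊠ c ⊠ f(b) ⊠ f(b) ⊞ b ⊠ c ⊠ c ⊠ f(b) ⊠ f(b) ⊞ g(h(d))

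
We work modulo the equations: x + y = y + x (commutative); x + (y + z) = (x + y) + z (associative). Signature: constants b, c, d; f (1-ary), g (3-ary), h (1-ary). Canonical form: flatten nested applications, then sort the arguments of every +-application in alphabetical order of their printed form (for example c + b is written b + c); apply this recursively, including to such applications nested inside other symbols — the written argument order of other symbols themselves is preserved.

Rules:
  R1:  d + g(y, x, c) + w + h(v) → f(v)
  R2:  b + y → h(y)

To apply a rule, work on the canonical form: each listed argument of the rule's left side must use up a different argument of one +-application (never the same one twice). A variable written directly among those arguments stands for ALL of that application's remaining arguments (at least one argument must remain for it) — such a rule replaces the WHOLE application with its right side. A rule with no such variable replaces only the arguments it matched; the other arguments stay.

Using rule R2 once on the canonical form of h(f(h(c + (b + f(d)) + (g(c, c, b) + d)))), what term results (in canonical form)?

Canonical form:  h(f(h(b + c + d + f(d) + g(c, c, b))))
Apply R2:  consuming b;  y := c + d + f(d) + g(c, c, b)
The extension variable absorbs all remaining arguments, so the whole application is rewritten.
New term:  h(f(h(h(c + d + f(d) + g(c, c, b)))))

Answer: h(f(h(h(c + d + f(d) + g(c, c, b)))))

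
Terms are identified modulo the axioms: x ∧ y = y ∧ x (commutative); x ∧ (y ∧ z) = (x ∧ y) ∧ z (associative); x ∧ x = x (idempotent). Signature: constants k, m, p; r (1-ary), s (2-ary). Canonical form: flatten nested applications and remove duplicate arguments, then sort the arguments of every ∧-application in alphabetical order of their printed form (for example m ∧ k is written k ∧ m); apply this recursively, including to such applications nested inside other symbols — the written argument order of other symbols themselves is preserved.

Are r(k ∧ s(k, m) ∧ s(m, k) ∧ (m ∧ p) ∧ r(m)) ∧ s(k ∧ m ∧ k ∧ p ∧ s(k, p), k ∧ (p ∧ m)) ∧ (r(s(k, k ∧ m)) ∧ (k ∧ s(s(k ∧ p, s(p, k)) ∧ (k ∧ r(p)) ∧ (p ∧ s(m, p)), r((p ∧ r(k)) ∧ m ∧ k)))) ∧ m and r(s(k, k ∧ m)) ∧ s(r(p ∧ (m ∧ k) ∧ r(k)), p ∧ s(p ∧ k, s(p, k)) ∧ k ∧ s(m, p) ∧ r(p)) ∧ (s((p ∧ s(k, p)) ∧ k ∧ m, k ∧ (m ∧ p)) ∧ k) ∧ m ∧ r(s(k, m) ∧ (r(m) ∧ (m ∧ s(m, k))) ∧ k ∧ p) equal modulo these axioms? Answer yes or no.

Answer: no — k ∧ m ∧ r(k ∧ m ∧ p ∧ r(m) ∧ s(k, m) ∧ s(m, k)) ∧ r(s(k, k ∧ m)) ∧ s(k ∧ m ∧ p ∧ s(k, p), k ∧ m ∧ p) ∧ s(k ∧ p ∧ r(p) ∧ s(k ∧ p, s(p, k)) ∧ s(m, p), r(k ∧ m ∧ p ∧ r(k))) vs k ∧ m ∧ r(k ∧ m ∧ p ∧ r(m) ∧ s(k, m) ∧ s(m, k)) ∧ r(s(k, k ∧ m)) ∧ s(k ∧ m ∧ p ∧ s(k, p), k ∧ m ∧ p) ∧ s(r(k ∧ m ∧ p ∧ r(k)), k ∧ p ∧ r(p) ∧ s(k ∧ p, s(p, k)) ∧ s(m, p))

Derivation:
Left:  r(k ∧ s(k, m) ∧ s(m, k) ∧ (m ∧ p) ∧ r(m)) ∧ s(k ∧ m ∧ k ∧ p ∧ s(k, p), k ∧ (p ∧ m)) ∧ (r(s(k, k ∧ m)) ∧ (k ∧ s(s(k ∧ p, s(p, k)) ∧ (k ∧ r(p)) ∧ (p ∧ s(m, p)), r((p ∧ r(k)) ∧ m ∧ k)))) ∧ m
  Merge nested applications:  r(k ∧ s(k, m) ∧ s(m, k) ∧ (m ∧ p) ∧ r(m)) ∧ s(k ∧ m ∧ k ∧ p ∧ s(k, p), k ∧ (p ∧ m)) ∧ r(s(k, k ∧ m)) ∧ k ∧ s(s(k ∧ p, s(p, k)) ∧ (k ∧ r(p)) ∧ (p ∧ s(m, p)), r((p ∧ r(k)) ∧ m ∧ k)) ∧ m
  Canonicalize subterm:  r(k ∧ s(k, m) ∧ s(m, k) ∧ (m ∧ p) ∧ r(m))  →  r(k ∧ m ∧ p ∧ r(m) ∧ s(k, m) ∧ s(m, k))
  Canonicalize subterm:  s(k ∧ m ∧ k ∧ p ∧ s(k, p), k ∧ (p ∧ m))  →  s(k ∧ m ∧ p ∧ s(k, p), k ∧ m ∧ p)
  Simplify inside:  s(s(k ∧ p, s(p, k)) ∧ (k ∧ r(p)) ∧ (p ∧ s(m, p)), r((p ∧ r(k)) ∧ m ∧ k))  →  s(k ∧ p ∧ r(p) ∧ s(k ∧ p, s(p, k)) ∧ s(m, p), r(k ∧ m ∧ p ∧ r(k)))
  Sort arguments:  k ∧ m ∧ r(k ∧ m ∧ p ∧ r(m) ∧ s(k, m) ∧ s(m, k)) ∧ r(s(k, k ∧ m)) ∧ s(k ∧ m ∧ p ∧ s(k, p), k ∧ m ∧ p) ∧ s(k ∧ p ∧ r(p) ∧ s(k ∧ p, s(p, k)) ∧ s(m, p), r(k ∧ m ∧ p ∧ r(k)))
Right:  r(s(k, k ∧ m)) ∧ s(r(p ∧ (m ∧ k) ∧ r(k)), p ∧ s(p ∧ k, s(p, k)) ∧ k ∧ s(m, p) ∧ r(p)) ∧ (s((p ∧ s(k, p)) ∧ k ∧ m, k ∧ (m ∧ p)) ∧ k) ∧ m ∧ r(s(k, m) ∧ (r(m) ∧ (m ∧ s(m, k))) ∧ k ∧ p)
  Merge nested applications:  r(s(k, k ∧ m)) ∧ s(r(p ∧ (m ∧ k) ∧ r(k)), p ∧ s(p ∧ k, s(p, k)) ∧ k ∧ s(m, p) ∧ r(p)) ∧ s((p ∧ s(k, p)) ∧ k ∧ m, k ∧ (m ∧ p)) ∧ k ∧ m ∧ r(s(k, m) ∧ (r(m) ∧ (m ∧ s(m, k))) ∧ k ∧ p)
  Canonicalize subterm:  s(r(p ∧ (m ∧ k) ∧ r(k)), p ∧ s(p ∧ k, s(p, k)) ∧ k ∧ s(m, p) ∧ r(p))  →  s(r(k ∧ m ∧ p ∧ r(k)), k ∧ p ∧ r(p) ∧ s(k ∧ p, s(p, k)) ∧ s(m, p))
  Inside:  s((p ∧ s(k, p)) ∧ k ∧ m, k ∧ (m ∧ p))  →  s(k ∧ m ∧ p ∧ s(k, p), k ∧ m ∧ p)
  Simplify inside:  r(s(k, m) ∧ (r(m) ∧ (m ∧ s(m, k))) ∧ k ∧ p)  →  r(k ∧ m ∧ p ∧ r(m) ∧ s(k, m) ∧ s(m, k))
  Sort:  k ∧ m ∧ r(k ∧ m ∧ p ∧ r(m) ∧ s(k, m) ∧ s(m, k)) ∧ r(s(k, k ∧ m)) ∧ s(k ∧ m ∧ p ∧ s(k, p), k ∧ m ∧ p) ∧ s(r(k ∧ m ∧ p ∧ r(k)), k ∧ p ∧ r(p) ∧ s(k ∧ p, s(p, k)) ∧ s(m, p))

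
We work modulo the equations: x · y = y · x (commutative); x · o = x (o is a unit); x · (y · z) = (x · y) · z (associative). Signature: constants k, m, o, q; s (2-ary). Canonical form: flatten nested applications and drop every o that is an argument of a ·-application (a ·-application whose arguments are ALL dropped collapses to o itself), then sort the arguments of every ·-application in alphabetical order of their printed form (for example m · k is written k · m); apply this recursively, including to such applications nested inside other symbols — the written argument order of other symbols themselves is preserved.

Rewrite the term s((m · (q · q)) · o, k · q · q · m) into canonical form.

Descend into:  (m · (q · q)) · o
Un-nest:  m · q · q · o
Drop the unit:  drop o
Order the arguments:  m · q · q
Put back:  s(m · q · q, k · m · q · q)

Answer: s(m · q · q, k · m · q · q)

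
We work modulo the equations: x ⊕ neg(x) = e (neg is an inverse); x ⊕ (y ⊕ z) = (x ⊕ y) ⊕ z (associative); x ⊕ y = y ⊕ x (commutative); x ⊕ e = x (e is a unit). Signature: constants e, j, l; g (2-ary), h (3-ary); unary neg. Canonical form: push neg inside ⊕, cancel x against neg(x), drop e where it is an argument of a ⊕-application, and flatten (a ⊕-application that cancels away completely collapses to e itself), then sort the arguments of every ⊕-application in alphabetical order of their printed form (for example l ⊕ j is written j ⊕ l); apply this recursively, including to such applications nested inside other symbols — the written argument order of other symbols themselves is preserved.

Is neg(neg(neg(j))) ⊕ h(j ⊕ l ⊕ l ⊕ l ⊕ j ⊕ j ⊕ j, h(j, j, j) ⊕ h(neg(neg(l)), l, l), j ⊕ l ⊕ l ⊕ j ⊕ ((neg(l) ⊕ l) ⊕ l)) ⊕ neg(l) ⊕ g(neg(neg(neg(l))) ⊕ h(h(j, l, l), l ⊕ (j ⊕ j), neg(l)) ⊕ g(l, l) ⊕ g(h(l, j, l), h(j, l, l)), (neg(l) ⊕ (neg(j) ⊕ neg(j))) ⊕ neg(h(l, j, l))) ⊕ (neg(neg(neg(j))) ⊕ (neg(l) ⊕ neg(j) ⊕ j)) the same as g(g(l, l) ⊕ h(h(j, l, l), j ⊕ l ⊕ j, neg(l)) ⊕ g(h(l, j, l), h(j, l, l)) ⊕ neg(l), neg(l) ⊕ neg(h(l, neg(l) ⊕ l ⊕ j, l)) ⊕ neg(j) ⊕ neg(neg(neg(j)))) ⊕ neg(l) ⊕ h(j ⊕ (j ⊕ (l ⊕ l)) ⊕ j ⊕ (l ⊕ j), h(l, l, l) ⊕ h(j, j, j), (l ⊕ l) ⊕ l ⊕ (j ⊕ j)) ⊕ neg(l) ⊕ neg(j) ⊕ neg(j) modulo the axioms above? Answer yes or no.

Left:  neg(neg(neg(j))) ⊕ h(j ⊕ l ⊕ l ⊕ l ⊕ j ⊕ j ⊕ j, h(j, j, j) ⊕ h(neg(neg(l)), l, l), j ⊕ l ⊕ l ⊕ j ⊕ ((neg(l) ⊕ l) ⊕ l)) ⊕ neg(l) ⊕ g(neg(neg(neg(l))) ⊕ h(h(j, l, l), l ⊕ (j ⊕ j), neg(l)) ⊕ g(l, l) ⊕ g(h(l, j, l), h(j, l, l)), (neg(l) ⊕ (neg(j) ⊕ neg(j))) ⊕ neg(h(l, j, l))) ⊕ (neg(neg(neg(j))) ⊕ (neg(l) ⊕ neg(j) ⊕ j))
  Push neg inside:  distribute neg over ⊕ and collapse double neg
  Collect terms:  neg(j) ⊕ neg(j) ⊕ h(j ⊕ j ⊕ j ⊕ j ⊕ l ⊕ l ⊕ l, h(j, j, j) ⊕ h(l, l, l), j ⊕ j ⊕ l ⊕ l ⊕ l) ⊕ neg(l) ⊕ neg(l) ⊕ g(g(h(l, j, l), h(j, l, l)) ⊕ g(l, l) ⊕ h(h(j, l, l), j ⊕ j ⊕ l, neg(l)) ⊕ neg(l), neg(h(l, j, l)) ⊕ neg(j) ⊕ neg(j) ⊕ neg(l))
  Sort arguments:  g(g(h(l, j, l), h(j, l, l)) ⊕ g(l, l) ⊕ h(h(j, l, l), j ⊕ j ⊕ l, neg(l)) ⊕ neg(l), neg(h(l, j, l)) ⊕ neg(j) ⊕ neg(j) ⊕ neg(l)) ⊕ h(j ⊕ j ⊕ j ⊕ j ⊕ l ⊕ l ⊕ l, h(j, j, j) ⊕ h(l, l, l), j ⊕ j ⊕ l ⊕ l ⊕ l) ⊕ neg(j) ⊕ neg(j) ⊕ neg(l) ⊕ neg(l)
Right:  g(g(l, l) ⊕ h(h(j, l, l), j ⊕ l ⊕ j, neg(l)) ⊕ g(h(l, j, l), h(j, l, l)) ⊕ neg(l), neg(l) ⊕ neg(h(l, neg(l) ⊕ l ⊕ j, l)) ⊕ neg(j) ⊕ neg(neg(neg(j)))) ⊕ neg(l) ⊕ h(j ⊕ (j ⊕ (l ⊕ l)) ⊕ j ⊕ (l ⊕ j), h(l, l, l) ⊕ h(j, j, j), (l ⊕ l) ⊕ l ⊕ (j ⊕ j)) ⊕ neg(l) ⊕ neg(j) ⊕ neg(j)
  Push neg inside:  distribute neg over ⊕ and collapse double neg
  Collect terms:  g(g(h(l, j, l), h(j, l, l)) ⊕ g(l, l) ⊕ h(h(j, l, l), j ⊕ j ⊕ l, neg(l)) ⊕ neg(l), neg(h(l, j, l)) ⊕ neg(j) ⊕ neg(j) ⊕ neg(l)) ⊕ neg(l) ⊕ neg(l) ⊕ h(j ⊕ j ⊕ j ⊕ j ⊕ l ⊕ l ⊕ l, h(j, j, j) ⊕ h(l, l, l), j ⊕ j ⊕ l ⊕ l ⊕ l) ⊕ neg(j) ⊕ neg(j)
  Sort arguments:  g(g(h(l, j, l), h(j, l, l)) ⊕ g(l, l) ⊕ h(h(j, l, l), j ⊕ j ⊕ l, neg(l)) ⊕ neg(l), neg(h(l, j, l)) ⊕ neg(j) ⊕ neg(j) ⊕ neg(l)) ⊕ h(j ⊕ j ⊕ j ⊕ j ⊕ l ⊕ l ⊕ l, h(j, j, j) ⊕ h(l, l, l), j ⊕ j ⊕ l ⊕ l ⊕ l) ⊕ neg(j) ⊕ neg(j) ⊕ neg(l) ⊕ neg(l)

Answer: yes — both canonical forms are g(g(h(l, j, l), h(j, l, l)) ⊕ g(l, l) ⊕ h(h(j, l, l), j ⊕ j ⊕ l, neg(l)) ⊕ neg(l), neg(h(l, j, l)) ⊕ neg(j) ⊕ neg(j) ⊕ neg(l)) ⊕ h(j ⊕ j ⊕ j ⊕ j ⊕ l ⊕ l ⊕ l, h(j, j, j) ⊕ h(l, l, l), j ⊕ j ⊕ l ⊕ l ⊕ l) ⊕ neg(j) ⊕ neg(j) ⊕ neg(l) ⊕ neg(l)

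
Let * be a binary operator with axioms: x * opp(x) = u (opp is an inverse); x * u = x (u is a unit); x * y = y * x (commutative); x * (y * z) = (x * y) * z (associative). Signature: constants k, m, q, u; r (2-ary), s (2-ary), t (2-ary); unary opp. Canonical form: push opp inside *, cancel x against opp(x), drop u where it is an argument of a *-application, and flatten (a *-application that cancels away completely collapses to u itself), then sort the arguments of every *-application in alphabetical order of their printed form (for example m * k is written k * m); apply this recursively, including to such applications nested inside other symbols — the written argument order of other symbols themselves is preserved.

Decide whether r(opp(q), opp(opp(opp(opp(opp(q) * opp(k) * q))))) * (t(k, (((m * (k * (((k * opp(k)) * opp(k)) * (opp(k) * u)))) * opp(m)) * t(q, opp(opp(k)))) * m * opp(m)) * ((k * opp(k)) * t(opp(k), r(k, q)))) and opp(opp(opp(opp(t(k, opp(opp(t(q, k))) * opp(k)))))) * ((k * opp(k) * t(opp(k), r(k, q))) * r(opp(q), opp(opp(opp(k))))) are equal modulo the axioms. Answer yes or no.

Answer: yes — both canonical forms are r(opp(q), opp(k)) * t(k, opp(k) * t(q, k)) * t(opp(k), r(k, q))

Derivation:
Left:  r(opp(q), opp(opp(opp(opp(opp(q) * opp(k) * q))))) * (t(k, (((m * (k * (((k * opp(k)) * opp(k)) * (opp(k) * u)))) * opp(m)) * t(q, opp(opp(k)))) * m * opp(m)) * ((k * opp(k)) * t(opp(k), r(k, q))))
  Push opp inside:  distribute opp over * and collapse double opp
  Cancel inverse pairs:  k cancels
  Collect terms:  r(opp(q), opp(k)) * t(k, opp(k) * t(q, k)) * t(opp(k), r(k, q))
Right:  opp(opp(opp(opp(t(k, opp(opp(t(q, k))) * opp(k)))))) * ((k * opp(k) * t(opp(k), r(k, q))) * r(opp(q), opp(opp(opp(k)))))
  Push opp inside:  distribute opp over * and collapse double opp
  Cancel:  k cancels
  Collect terms:  t(k, opp(k) * t(q, k)) * t(opp(k), r(k, q)) * r(opp(q), opp(k))
  Sort:  r(opp(q), opp(k)) * t(k, opp(k) * t(q, k)) * t(opp(k), r(k, q))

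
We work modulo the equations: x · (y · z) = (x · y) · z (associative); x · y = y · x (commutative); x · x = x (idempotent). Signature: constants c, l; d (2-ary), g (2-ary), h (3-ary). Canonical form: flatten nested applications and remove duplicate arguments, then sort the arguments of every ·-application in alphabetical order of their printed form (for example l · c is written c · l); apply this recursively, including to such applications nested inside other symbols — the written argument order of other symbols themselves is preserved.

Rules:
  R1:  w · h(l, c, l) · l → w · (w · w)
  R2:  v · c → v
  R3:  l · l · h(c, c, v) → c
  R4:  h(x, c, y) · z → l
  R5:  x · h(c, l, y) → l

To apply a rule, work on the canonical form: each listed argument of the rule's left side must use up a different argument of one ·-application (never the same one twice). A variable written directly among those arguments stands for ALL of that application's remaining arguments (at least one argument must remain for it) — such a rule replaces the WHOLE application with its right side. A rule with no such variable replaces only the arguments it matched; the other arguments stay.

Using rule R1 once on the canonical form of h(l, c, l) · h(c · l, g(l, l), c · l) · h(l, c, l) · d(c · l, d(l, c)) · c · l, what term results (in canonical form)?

Canonical form:  c · d(c · l, d(l, c)) · h(c · l, g(l, l), c · l) · h(l, c, l) · l
Match R1:  consume h(l, c, l), l;  w := c · d(c · l, d(l, c)) · h(c · l, g(l, l), c · l)
Every leftover argument binds to the variable; the entire application is replaced.
Giving:  c · d(c · l, d(l, c)) · h(c · l, g(l, l), c · l)

Answer: c · d(c · l, d(l, c)) · h(c · l, g(l, l), c · l)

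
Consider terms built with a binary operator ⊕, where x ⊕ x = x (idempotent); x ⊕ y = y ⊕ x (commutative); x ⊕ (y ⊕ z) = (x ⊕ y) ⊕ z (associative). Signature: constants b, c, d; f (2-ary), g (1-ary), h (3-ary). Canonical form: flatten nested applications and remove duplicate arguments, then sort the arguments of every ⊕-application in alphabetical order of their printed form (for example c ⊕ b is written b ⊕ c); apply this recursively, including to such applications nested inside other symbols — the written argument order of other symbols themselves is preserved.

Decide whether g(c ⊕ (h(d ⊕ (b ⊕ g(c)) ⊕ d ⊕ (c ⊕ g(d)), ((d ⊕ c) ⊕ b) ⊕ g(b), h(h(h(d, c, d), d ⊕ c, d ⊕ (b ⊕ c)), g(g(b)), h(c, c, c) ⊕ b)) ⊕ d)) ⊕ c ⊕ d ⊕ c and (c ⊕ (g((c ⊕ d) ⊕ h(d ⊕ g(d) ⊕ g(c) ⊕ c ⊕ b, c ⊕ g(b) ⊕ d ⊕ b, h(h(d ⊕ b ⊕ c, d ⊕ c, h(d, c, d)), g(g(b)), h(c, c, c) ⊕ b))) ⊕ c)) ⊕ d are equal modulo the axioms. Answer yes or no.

Answer: no — c ⊕ d ⊕ g(c ⊕ d ⊕ h(b ⊕ c ⊕ d ⊕ g(c) ⊕ g(d), b ⊕ c ⊕ d ⊕ g(b), h(h(h(d, c, d), c ⊕ d, b ⊕ c ⊕ d), g(g(b)), b ⊕ h(c, c, c)))) vs c ⊕ d ⊕ g(c ⊕ d ⊕ h(b ⊕ c ⊕ d ⊕ g(c) ⊕ g(d), b ⊕ c ⊕ d ⊕ g(b), h(h(b ⊕ c ⊕ d, c ⊕ d, h(d, c, d)), g(g(b)), b ⊕ h(c, c, c))))

Derivation:
Left:  g(c ⊕ (h(d ⊕ (b ⊕ g(c)) ⊕ d ⊕ (c ⊕ g(d)), ((d ⊕ c) ⊕ b) ⊕ g(b), h(h(h(d, c, d), d ⊕ c, d ⊕ (b ⊕ c)), g(g(b)), h(c, c, c) ⊕ b)) ⊕ d)) ⊕ c ⊕ d ⊕ c
  Canonicalize subterm:  g(c ⊕ (h(d ⊕ (b ⊕ g(c)) ⊕ d ⊕ (c ⊕ g(d)), ((d ⊕ c) ⊕ b) ⊕ g(b), h(h(h(d, c, d), d ⊕ c, d ⊕ (b ⊕ c)), g(g(b)), h(c, c, c) ⊕ b)) ⊕ d))  →  g(c ⊕ d ⊕ h(b ⊕ c ⊕ d ⊕ g(c) ⊕ g(d), b ⊕ c ⊕ d ⊕ g(b), h(h(h(d, c, d), c ⊕ d, b ⊕ c ⊕ d), g(g(b)), b ⊕ h(c, c, c))))
  Drop duplicates:  drop duplicate c
  Sort arguments:  c ⊕ d ⊕ g(c ⊕ d ⊕ h(b ⊕ c ⊕ d ⊕ g(c) ⊕ g(d), b ⊕ c ⊕ d ⊕ g(b), h(h(h(d, c, d), c ⊕ d, b ⊕ c ⊕ d), g(g(b)), b ⊕ h(c, c, c))))
Right:  (c ⊕ (g((c ⊕ d) ⊕ h(d ⊕ g(d) ⊕ g(c) ⊕ c ⊕ b, c ⊕ g(b) ⊕ d ⊕ b, h(h(d ⊕ b ⊕ c, d ⊕ c, h(d, c, d)), g(g(b)), h(c, c, c) ⊕ b))) ⊕ c)) ⊕ d
  Un-nest:  c ⊕ g((c ⊕ d) ⊕ h(d ⊕ g(d) ⊕ g(c) ⊕ c ⊕ b, c ⊕ g(b) ⊕ d ⊕ b, h(h(d ⊕ b ⊕ c, d ⊕ c, h(d, c, d)), g(g(b)), h(c, c, c) ⊕ b))) ⊕ c ⊕ d
  Simplify inside:  g((c ⊕ d) ⊕ h(d ⊕ g(d) ⊕ g(c) ⊕ c ⊕ b, c ⊕ g(b) ⊕ d ⊕ b, h(h(d ⊕ b ⊕ c, d ⊕ c, h(d, c, d)), g(g(b)), h(c, c, c) ⊕ b)))  →  g(c ⊕ d ⊕ h(b ⊕ c ⊕ d ⊕ g(c) ⊕ g(d), b ⊕ c ⊕ d ⊕ g(b), h(h(b ⊕ c ⊕ d, c ⊕ d, h(d, c, d)), g(g(b)), b ⊕ h(c, c, c))))
  Drop duplicates:  drop duplicate c
  Sort arguments:  c ⊕ d ⊕ g(c ⊕ d ⊕ h(b ⊕ c ⊕ d ⊕ g(c) ⊕ g(d), b ⊕ c ⊕ d ⊕ g(b), h(h(b ⊕ c ⊕ d, c ⊕ d, h(d, c, d)), g(g(b)), b ⊕ h(c, c, c))))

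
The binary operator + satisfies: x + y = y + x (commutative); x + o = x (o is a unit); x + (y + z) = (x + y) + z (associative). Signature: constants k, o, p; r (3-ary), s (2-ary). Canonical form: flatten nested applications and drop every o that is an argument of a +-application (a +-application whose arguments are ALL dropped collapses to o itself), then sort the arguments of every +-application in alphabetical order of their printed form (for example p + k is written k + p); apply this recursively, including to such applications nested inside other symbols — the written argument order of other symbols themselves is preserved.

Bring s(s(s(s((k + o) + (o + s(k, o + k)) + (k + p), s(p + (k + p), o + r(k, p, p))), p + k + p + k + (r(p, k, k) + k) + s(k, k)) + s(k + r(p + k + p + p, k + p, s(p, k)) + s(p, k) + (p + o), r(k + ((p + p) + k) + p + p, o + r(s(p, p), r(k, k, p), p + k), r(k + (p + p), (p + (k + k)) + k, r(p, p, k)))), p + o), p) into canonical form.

Answer: s(s(s(k + p + r(k + p + p + p, k + p, s(p, k)) + s(p, k), r(k + k + p + p + p + p, r(s(p, p), r(k, k, p), k + p), r(k + p + p, k + k + k + p, r(p, p, k)))) + s(s(k + k + p + s(k, k), s(k + p + p, r(k, p, p))), k + k + k + p + p + r(p, k, k) + s(k, k)), p), p)

Derivation:
Descend into:  s(s((k + o) + (o + s(k, o + k)) + (k + p), s(p + (k + p), o + r(k, p, p))), p + k + p + k + (r(p, k, k) + k) + s(k, k)) + s(k + r(p + k + p + p, k + p, s(p, k)) + s(p, k) + (p + o), r(k + ((p + p) + k) + p + p, o + r(s(p, p), r(k, k, p), p + k), r(k + (p + p), (p + (k + k)) + k, r(p, p, k))))
Simplify inside:  s(s((k + o) + (o + s(k, o + k)) + (k + p), s(p + (k + p), o + r(k, p, p))), p + k + p + k + (r(p, k, k) + k) + s(k, k))  →  s(s(k + k + p + s(k, k), s(k + p + p, r(k, p, p))), k + k + k + p + p + r(p, k, k) + s(k, k))
Inside:  s(k + r(p + k + p + p, k + p, s(p, k)) + s(p, k) + (p + o), r(k + ((p + p) + k) + p + p, o + r(s(p, p), r(k, k, p), p + k), r(k + (p + p), (p + (k + k)) + k, r(p, p, k))))  →  s(k + p + r(k + p + p + p, k + p, s(p, k)) + s(p, k), r(k + k + p + p + p + p, r(s(p, p), r(k, k, p), k + p), r(k + p + p, k + k + k + p, r(p, p, k))))
Sort:  s(k + p + r(k + p + p + p, k + p, s(p, k)) + s(p, k), r(k + k + p + p + p + p, r(s(p, p), r(k, k, p), k + p), r(k + p + p, k + k + k + p, r(p, p, k)))) + s(s(k + k + p + s(k, k), s(k + p + p, r(k, p, p))), k + k + k + p + p + r(p, k, k) + s(k, k))
Put back:  s(s(s(k + p + r(k + p + p + p, k + p, s(p, k)) + s(p, k), r(k + k + p + p + p + p, r(s(p, p), r(k, k, p), k + p), r(k + p + p, k + k + k + p, r(p, p, k)))) + s(s(k + k + p + s(k, k), s(k + p + p, r(k, p, p))), k + k + k + p + p + r(p, k, k) + s(k, k)), p), p)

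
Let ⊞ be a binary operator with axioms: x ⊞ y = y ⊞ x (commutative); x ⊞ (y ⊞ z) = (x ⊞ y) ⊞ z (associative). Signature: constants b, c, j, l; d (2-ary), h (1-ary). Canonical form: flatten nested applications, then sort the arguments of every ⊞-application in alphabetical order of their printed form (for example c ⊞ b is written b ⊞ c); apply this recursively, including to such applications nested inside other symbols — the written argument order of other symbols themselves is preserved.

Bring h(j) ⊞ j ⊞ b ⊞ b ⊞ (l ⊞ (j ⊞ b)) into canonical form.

Answer: b ⊞ b ⊞ b ⊞ h(j) ⊞ j ⊞ j ⊞ l

Derivation:
Merge nested applications:  h(j) ⊞ j ⊞ b ⊞ b ⊞ l ⊞ j ⊞ b
Sort:  b ⊞ b ⊞ b ⊞ h(j) ⊞ j ⊞ j ⊞ l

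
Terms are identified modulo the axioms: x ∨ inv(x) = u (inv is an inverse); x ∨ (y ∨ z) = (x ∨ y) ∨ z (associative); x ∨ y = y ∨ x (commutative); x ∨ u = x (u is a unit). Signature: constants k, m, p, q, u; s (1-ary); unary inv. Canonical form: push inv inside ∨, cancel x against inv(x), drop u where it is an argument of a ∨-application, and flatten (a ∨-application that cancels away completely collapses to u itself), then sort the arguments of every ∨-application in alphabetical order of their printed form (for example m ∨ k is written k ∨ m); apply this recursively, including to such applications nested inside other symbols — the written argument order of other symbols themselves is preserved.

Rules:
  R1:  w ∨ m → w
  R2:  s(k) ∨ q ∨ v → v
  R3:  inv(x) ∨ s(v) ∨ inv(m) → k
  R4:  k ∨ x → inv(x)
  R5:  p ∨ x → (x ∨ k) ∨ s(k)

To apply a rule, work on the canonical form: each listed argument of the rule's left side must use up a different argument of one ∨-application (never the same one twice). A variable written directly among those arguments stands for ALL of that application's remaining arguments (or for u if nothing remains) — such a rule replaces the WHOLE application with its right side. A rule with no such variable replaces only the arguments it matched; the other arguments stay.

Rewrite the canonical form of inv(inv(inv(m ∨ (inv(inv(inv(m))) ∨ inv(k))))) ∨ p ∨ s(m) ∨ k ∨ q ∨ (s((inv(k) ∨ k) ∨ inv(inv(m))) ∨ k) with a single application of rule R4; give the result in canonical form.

Canonical form:  k ∨ k ∨ k ∨ p ∨ q ∨ s(m) ∨ s(m)
Apply R4:  consuming k;  x := k ∨ k ∨ p ∨ q ∨ s(m) ∨ s(m)
The variable takes the whole remainder — replace the entire application.
New term:  inv(k) ∨ inv(k) ∨ inv(p) ∨ inv(q) ∨ inv(s(m)) ∨ inv(s(m))

Answer: inv(k) ∨ inv(k) ∨ inv(p) ∨ inv(q) ∨ inv(s(m)) ∨ inv(s(m))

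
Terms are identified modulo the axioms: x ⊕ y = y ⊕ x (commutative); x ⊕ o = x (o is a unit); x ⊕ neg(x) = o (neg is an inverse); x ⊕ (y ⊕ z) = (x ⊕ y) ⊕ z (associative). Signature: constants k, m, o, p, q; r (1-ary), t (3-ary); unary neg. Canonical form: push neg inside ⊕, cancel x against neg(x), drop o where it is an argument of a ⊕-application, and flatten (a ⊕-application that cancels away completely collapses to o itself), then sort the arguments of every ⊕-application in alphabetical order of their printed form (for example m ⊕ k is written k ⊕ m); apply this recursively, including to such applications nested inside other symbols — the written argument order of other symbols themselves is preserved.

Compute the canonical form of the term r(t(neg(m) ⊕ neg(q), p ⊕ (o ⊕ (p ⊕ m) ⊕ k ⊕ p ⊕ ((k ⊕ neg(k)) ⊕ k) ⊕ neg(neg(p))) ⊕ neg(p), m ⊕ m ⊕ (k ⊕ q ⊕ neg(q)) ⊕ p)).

Work inside:  p ⊕ (o ⊕ (p ⊕ m) ⊕ k ⊕ p ⊕ ((k ⊕ neg(k)) ⊕ k) ⊕ neg(neg(p))) ⊕ neg(p)
Push neg inside:  distribute neg over ⊕ and collapse double neg
Collect terms:  p ⊕ p ⊕ p ⊕ m ⊕ k ⊕ k
Sort arguments:  k ⊕ k ⊕ m ⊕ p ⊕ p ⊕ p
Put back:  r(t(neg(m) ⊕ neg(q), k ⊕ k ⊕ m ⊕ p ⊕ p ⊕ p, k ⊕ m ⊕ m ⊕ p))

Answer: r(t(neg(m) ⊕ neg(q), k ⊕ k ⊕ m ⊕ p ⊕ p ⊕ p, k ⊕ m ⊕ m ⊕ p))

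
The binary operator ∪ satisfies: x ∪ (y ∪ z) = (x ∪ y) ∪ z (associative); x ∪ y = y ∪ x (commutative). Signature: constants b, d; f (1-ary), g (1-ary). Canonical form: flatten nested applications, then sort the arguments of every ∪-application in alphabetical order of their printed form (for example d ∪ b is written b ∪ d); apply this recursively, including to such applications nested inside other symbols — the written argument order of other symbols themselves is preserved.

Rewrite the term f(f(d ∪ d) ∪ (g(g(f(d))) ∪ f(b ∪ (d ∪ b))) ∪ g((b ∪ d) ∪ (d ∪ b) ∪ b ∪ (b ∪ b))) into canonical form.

Answer: f(f(b ∪ b ∪ d) ∪ f(d ∪ d) ∪ g(b ∪ b ∪ b ∪ b ∪ b ∪ d ∪ d) ∪ g(g(f(d))))

Derivation:
Descend into:  f(d ∪ d) ∪ (g(g(f(d))) ∪ f(b ∪ (d ∪ b))) ∪ g((b ∪ d) ∪ (d ∪ b) ∪ b ∪ (b ∪ b))
Un-nest:  f(d ∪ d) ∪ g(g(f(d))) ∪ f(b ∪ (d ∪ b)) ∪ g((b ∪ d) ∪ (d ∪ b) ∪ b ∪ (b ∪ b))
Simplify inside:  f(b ∪ (d ∪ b))  →  f(b ∪ b ∪ d)
Inside:  g((b ∪ d) ∪ (d ∪ b) ∪ b ∪ (b ∪ b))  →  g(b ∪ b ∪ b ∪ b ∪ b ∪ d ∪ d)
Order the arguments:  f(b ∪ b ∪ d) ∪ f(d ∪ d) ∪ g(b ∪ b ∪ b ∪ b ∪ b ∪ d ∪ d) ∪ g(g(f(d)))
Reassemble:  f(f(b ∪ b ∪ d) ∪ f(d ∪ d) ∪ g(b ∪ b ∪ b ∪ b ∪ b ∪ d ∪ d) ∪ g(g(f(d))))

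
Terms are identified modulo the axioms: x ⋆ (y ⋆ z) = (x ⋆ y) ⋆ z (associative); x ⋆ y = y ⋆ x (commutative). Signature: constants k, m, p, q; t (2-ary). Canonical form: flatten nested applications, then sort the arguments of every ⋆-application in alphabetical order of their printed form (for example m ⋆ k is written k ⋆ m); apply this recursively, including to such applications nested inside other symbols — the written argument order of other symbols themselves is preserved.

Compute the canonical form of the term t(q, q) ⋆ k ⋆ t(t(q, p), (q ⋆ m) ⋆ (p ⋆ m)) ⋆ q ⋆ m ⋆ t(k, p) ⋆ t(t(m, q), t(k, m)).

Answer: k ⋆ m ⋆ q ⋆ t(k, p) ⋆ t(q, q) ⋆ t(t(m, q), t(k, m)) ⋆ t(t(q, p), m ⋆ m ⋆ p ⋆ q)

Derivation:
Simplify inside:  t(t(q, p), (q ⋆ m) ⋆ (p ⋆ m))  →  t(t(q, p), m ⋆ m ⋆ p ⋆ q)
Order the arguments:  k ⋆ m ⋆ q ⋆ t(k, p) ⋆ t(q, q) ⋆ t(t(m, q), t(k, m)) ⋆ t(t(q, p), m ⋆ m ⋆ p ⋆ q)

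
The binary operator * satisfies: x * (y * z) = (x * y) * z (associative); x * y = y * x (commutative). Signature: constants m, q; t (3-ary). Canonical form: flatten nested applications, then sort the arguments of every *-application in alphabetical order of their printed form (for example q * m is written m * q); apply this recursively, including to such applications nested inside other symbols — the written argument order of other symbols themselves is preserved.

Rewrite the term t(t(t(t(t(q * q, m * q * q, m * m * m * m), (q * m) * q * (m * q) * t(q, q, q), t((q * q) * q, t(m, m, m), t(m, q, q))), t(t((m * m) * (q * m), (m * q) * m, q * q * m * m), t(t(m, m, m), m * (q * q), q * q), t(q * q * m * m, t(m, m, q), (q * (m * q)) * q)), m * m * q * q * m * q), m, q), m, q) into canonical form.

Focus inside:  (q * m) * q * (m * q) * t(q, q, q)
Flatten:  q * m * q * m * q * t(q, q, q)
Sort arguments:  m * m * q * q * q * t(q, q, q)
Put back:  t(t(t(t(t(q * q, m * q * q, m * m * m * m), m * m * q * q * q * t(q, q, q), t(q * q * q, t(m, m, m), t(m, q, q))), t(t(m * m * m * q, m * m * q, m * m * q * q), t(t(m, m, m), m * q * q, q * q), t(m * m * q * q, t(m, m, q), m * q * q * q)), m * m * m * q * q * q), m, q), m, q)

Answer: t(t(t(t(t(q * q, m * q * q, m * m * m * m), m * m * q * q * q * t(q, q, q), t(q * q * q, t(m, m, m), t(m, q, q))), t(t(m * m * m * q, m * m * q, m * m * q * q), t(t(m, m, m), m * q * q, q * q), t(m * m * q * q, t(m, m, q), m * q * q * q)), m * m * m * q * q * q), m, q), m, q)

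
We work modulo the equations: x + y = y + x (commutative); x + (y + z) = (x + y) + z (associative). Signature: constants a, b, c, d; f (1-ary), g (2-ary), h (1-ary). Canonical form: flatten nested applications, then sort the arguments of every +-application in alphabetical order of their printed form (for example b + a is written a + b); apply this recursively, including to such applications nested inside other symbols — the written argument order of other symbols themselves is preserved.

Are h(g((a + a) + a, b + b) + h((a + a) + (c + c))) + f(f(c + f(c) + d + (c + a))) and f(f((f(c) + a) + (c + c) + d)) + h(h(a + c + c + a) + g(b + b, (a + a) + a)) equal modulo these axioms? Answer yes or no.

Answer: no — f(f(a + c + c + d + f(c))) + h(g(a + a + a, b + b) + h(a + a + c + c)) vs f(f(a + c + c + d + f(c))) + h(g(b + b, a + a + a) + h(a + a + c + c))

Derivation:
Left:  h(g((a + a) + a, b + b) + h((a + a) + (c + c))) + f(f(c + f(c) + d + (c + a)))
  Simplify inside:  h(g((a + a) + a, b + b) + h((a + a) + (c + c)))  →  h(g(a + a + a, b + b) + h(a + a + c + c))
  Canonicalize subterm:  f(f(c + f(c) + d + (c + a)))  →  f(f(a + c + c + d + f(c)))
  Sort arguments:  f(f(a + c + c + d + f(c))) + h(g(a + a + a, b + b) + h(a + a + c + c))
Right:  f(f((f(c) + a) + (c + c) + d)) + h(h(a + c + c + a) + g(b + b, (a + a) + a))
  Simplify inside:  f(f((f(c) + a) + (c + c) + d))  →  f(f(a + c + c + d + f(c)))
  Canonicalize subterm:  h(h(a + c + c + a) + g(b + b, (a + a) + a))  →  h(g(b + b, a + a + a) + h(a + a + c + c))
  Order the arguments:  f(f(a + c + c + d + f(c))) + h(g(b + b, a + a + a) + h(a + a + c + c))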